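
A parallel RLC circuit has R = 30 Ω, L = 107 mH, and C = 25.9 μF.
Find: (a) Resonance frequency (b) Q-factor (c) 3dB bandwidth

Step 1 — Resonance: ω₀ = 1/√(LC) = 1/√(0.107·2.59e-05) = 600.7 rad/s.
Step 2 — f₀ = ω₀/(2π) = 95.6 Hz.
Step 3 — Parallel Q: Q = R/(ω₀L) = 30/(600.7·0.107) = 0.4667.
Step 4 — Bandwidth: Δω = ω₀/Q = 1287 rad/s; BW = Δω/(2π) = 204.8 Hz.

(a) f₀ = 95.6 Hz  (b) Q = 0.4667  (c) BW = 204.8 Hz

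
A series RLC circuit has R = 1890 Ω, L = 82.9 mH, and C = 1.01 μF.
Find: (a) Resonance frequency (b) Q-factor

Step 1 — Resonance condition Im(Z)=0 gives ω₀ = 1/√(LC).
Step 2 — ω₀ = 1/√(0.0829·1.01e-06) = 3456 rad/s.
Step 3 — f₀ = ω₀/(2π) = 550 Hz.
Step 4 — Series Q: Q = ω₀L/R = 3456·0.0829/1890 = 0.1516.

(a) f₀ = 550 Hz  (b) Q = 0.1516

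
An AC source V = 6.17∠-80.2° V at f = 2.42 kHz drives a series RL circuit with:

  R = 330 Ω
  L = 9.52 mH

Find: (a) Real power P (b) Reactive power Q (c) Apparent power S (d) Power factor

Step 1 — Angular frequency: ω = 2π·f = 2π·2420 = 1.521e+04 rad/s.
Step 2 — Component impedances:
  R: Z = R = 330 Ω
  L: Z = jωL = j·1.521e+04·0.00952 = 0 + j144.8 Ω
Step 3 — Series combination: Z_total = R + L = 330 + j144.8 Ω = 360.4∠23.7° Ω.
Step 4 — Source phasor: V = 6.17∠-80.2° V = 1.05 - j6.08 V.
Step 5 — Current: I = V / Z = -0.004109 - j0.01662 A = 0.01712∠-103.9° A.
Step 6 — Complex power: S = V·I* = 0.09675 + j0.04244 VA.
Step 7 — Real power: P = Re(S) = 0.09675 W.
Step 8 — Reactive power: Q = Im(S) = 0.04244 VAR.
Step 9 — Apparent power: |S| = 0.1056 VA.
Step 10 — Power factor: PF = P/|S| = 0.9158 (lagging).

(a) P = 0.09675 W  (b) Q = 0.04244 VAR  (c) S = 0.1056 VA  (d) PF = 0.9158 (lagging)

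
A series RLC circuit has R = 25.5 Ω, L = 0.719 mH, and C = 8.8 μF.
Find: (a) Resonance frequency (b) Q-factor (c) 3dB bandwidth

Step 1 — Resonance condition Im(Z)=0 gives ω₀ = 1/√(LC).
Step 2 — ω₀ = 1/√(0.000719·8.8e-06) = 1.257e+04 rad/s.
Step 3 — f₀ = ω₀/(2π) = 2001 Hz.
Step 4 — Series Q: Q = ω₀L/R = 1.257e+04·0.000719/25.5 = 0.3545.
Step 5 — 3dB bandwidth: Δω = ω₀/Q = 3.547e+04 rad/s; BW = Δω/(2π) = 5645 Hz.

(a) f₀ = 2001 Hz  (b) Q = 0.3545  (c) BW = 5645 Hz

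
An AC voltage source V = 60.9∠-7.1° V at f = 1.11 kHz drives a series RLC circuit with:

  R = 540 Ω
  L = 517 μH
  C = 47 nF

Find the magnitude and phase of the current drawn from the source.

Step 1 — Angular frequency: ω = 2π·f = 2π·1110 = 6974 rad/s.
Step 2 — Component impedances:
  R: Z = R = 540 Ω
  L: Z = jωL = j·6974·0.000517 = 0 + j3.606 Ω
  C: Z = 1/(jωC) = -j/(ω·C) = 0 - j3051 Ω
Step 3 — Series combination: Z_total = R + L + C = 540 - j3047 Ω = 3095∠-80.0° Ω.
Step 4 — Source phasor: V = 60.9∠-7.1° V = 60.43 - j7.527 V.
Step 5 — Ohm's law: I = V / Z_total = (60.43 - j7.527) / (540 - j3047) = 0.005803 + j0.0188 A.
Step 6 — Convert to polar: |I| = 0.01968 A, ∠I = 72.9°.

I = 0.01968∠72.9° A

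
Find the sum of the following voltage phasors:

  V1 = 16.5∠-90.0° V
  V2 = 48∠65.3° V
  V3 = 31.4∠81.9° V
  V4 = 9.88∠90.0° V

Step 1 — Convert each phasor to rectangular form:
  V1 = 16.5·(cos(-90.0°) + j·sin(-90.0°)) = 0 - j16.5 V
  V2 = 48·(cos(65.3°) + j·sin(65.3°)) = 20.06 + j43.61 V
  V3 = 31.4·(cos(81.9°) + j·sin(81.9°)) = 4.424 + j31.09 V
  V4 = 9.88·(cos(90.0°) + j·sin(90.0°)) = 0 + j9.88 V
Step 2 — Sum components: V_total = 24.48 + j68.08 V.
Step 3 — Convert to polar: |V_total| = 72.34 V, ∠V_total = 70.2°.

V_total = 72.34∠70.2° V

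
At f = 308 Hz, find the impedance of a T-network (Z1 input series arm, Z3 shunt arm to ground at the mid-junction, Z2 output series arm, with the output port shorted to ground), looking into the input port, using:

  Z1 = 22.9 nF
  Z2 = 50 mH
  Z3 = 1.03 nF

Step 1 — Angular frequency: ω = 2π·f = 2π·308 = 1935 rad/s.
Step 2 — Component impedances:
  Z1: Z = 1/(jωC) = -j/(ω·C) = 0 - j2.256e+04 Ω
  Z2: Z = jωL = j·1935·0.05 = 0 + j96.76 Ω
  Z3: Z = 1/(jωC) = -j/(ω·C) = 0 - j5.017e+05 Ω
Step 3 — With the output port shorted to ground, the output series arm Z2 runs from the junction to ground; the shunt arm Z3 also runs from the junction to ground. They appear in parallel: Z3 || Z2 = 0 + j96.78 Ω.
Step 4 — Series with input arm Z1: Z_in = Z1 + (Z3 || Z2) = 0 - j2.247e+04 Ω = 2.247e+04∠-90.0° Ω.

Z = 0 - j2.247e+04 Ω = 2.247e+04∠-90.0° Ω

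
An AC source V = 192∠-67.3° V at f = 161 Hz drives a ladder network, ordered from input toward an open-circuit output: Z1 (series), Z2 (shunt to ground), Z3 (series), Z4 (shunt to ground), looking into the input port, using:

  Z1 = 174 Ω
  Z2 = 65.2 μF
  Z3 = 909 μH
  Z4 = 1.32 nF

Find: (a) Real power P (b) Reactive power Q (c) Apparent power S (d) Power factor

Step 1 — Angular frequency: ω = 2π·f = 2π·161 = 1012 rad/s.
Step 2 — Component impedances:
  Z1: Z = R = 174 Ω
  Z2: Z = 1/(jωC) = -j/(ω·C) = 0 - j15.16 Ω
  Z3: Z = jωL = j·1012·0.000909 = 0 + j0.9195 Ω
  Z4: Z = 1/(jωC) = -j/(ω·C) = 0 - j7.489e+05 Ω
Step 3 — Ladder network (open output): work backward from the far end, alternating series and parallel combinations. Z_in = 174 - j15.16 Ω = 174.7∠-5.0° Ω.
Step 4 — Source phasor: V = 192∠-67.3° V = 74.09 - j177.1 V.
Step 5 — Current: I = V / Z = 0.5107 - j0.9735 A = 1.099∠-62.3° A.
Step 6 — Complex power: S = V·I* = 210.3 - j18.32 VA.
Step 7 — Real power: P = Re(S) = 210.3 W.
Step 8 — Reactive power: Q = Im(S) = -18.32 VAR.
Step 9 — Apparent power: |S| = 211.1 VA.
Step 10 — Power factor: PF = P/|S| = 0.9962 (leading).

(a) P = 210.3 W  (b) Q = -18.32 VAR  (c) S = 211.1 VA  (d) PF = 0.9962 (leading)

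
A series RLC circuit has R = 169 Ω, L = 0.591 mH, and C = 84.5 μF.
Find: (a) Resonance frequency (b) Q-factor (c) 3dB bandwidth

Step 1 — Resonance condition Im(Z)=0 gives ω₀ = 1/√(LC).
Step 2 — ω₀ = 1/√(0.000591·8.45e-05) = 4475 rad/s.
Step 3 — f₀ = ω₀/(2π) = 712.2 Hz.
Step 4 — Series Q: Q = ω₀L/R = 4475·0.000591/169 = 0.01565.
Step 5 — 3dB bandwidth: Δω = ω₀/Q = 2.86e+05 rad/s; BW = Δω/(2π) = 4.551e+04 Hz.

(a) f₀ = 712.2 Hz  (b) Q = 0.01565  (c) BW = 4.551e+04 Hz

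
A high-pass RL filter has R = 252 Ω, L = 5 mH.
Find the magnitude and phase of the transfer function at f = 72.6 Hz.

Step 1 — Angular frequency: ω = 2π·72.6 = 456.2 rad/s.
Step 2 — Transfer function: H(jω) = jωL/(R + jωL).
Step 3 — Numerator jωL = j·2.281; denominator R + jωL = 252 + j2.281.
Step 4 — H = 8.191e-05 + j0.00905.
Step 5 — Magnitude: |H| = 0.00905 (-40.9 dB); phase: φ = 89.5°.

|H| = 0.00905 (-40.9 dB), φ = 89.5°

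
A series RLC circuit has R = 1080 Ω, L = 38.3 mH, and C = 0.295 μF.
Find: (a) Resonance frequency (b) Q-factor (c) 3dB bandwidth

Step 1 — Resonance: ω₀ = 1/√(LC) = 1/√(0.0383·2.95e-07) = 9408 rad/s.
Step 2 — f₀ = ω₀/(2π) = 1497 Hz.
Step 3 — Series Q: Q = ω₀L/R = 9408·0.0383/1080 = 0.3336.
Step 4 — Bandwidth: Δω = ω₀/Q = 2.82e+04 rad/s; BW = Δω/(2π) = 4488 Hz.

(a) f₀ = 1497 Hz  (b) Q = 0.3336  (c) BW = 4488 Hz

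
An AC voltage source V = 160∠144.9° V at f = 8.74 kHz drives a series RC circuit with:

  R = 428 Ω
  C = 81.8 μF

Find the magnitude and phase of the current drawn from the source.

Step 1 — Angular frequency: ω = 2π·f = 2π·8740 = 5.492e+04 rad/s.
Step 2 — Component impedances:
  R: Z = R = 428 Ω
  C: Z = 1/(jωC) = -j/(ω·C) = 0 - j0.2226 Ω
Step 3 — Series combination: Z_total = R + C = 428 - j0.2226 Ω = 428∠-0.0° Ω.
Step 4 — Source phasor: V = 160∠144.9° V = -130.9 + j92 V.
Step 5 — Ohm's law: I = V / Z_total = (-130.9 + j92) / (428 - j0.2226) = -0.306 + j0.2148 A.
Step 6 — Convert to polar: |I| = 0.3738 A, ∠I = 144.9°.

I = 0.3738∠144.9° A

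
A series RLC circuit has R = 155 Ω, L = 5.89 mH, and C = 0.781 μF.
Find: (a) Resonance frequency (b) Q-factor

Step 1 — Resonance condition Im(Z)=0 gives ω₀ = 1/√(LC).
Step 2 — ω₀ = 1/√(0.00589·7.81e-07) = 1.474e+04 rad/s.
Step 3 — f₀ = ω₀/(2π) = 2347 Hz.
Step 4 — Series Q: Q = ω₀L/R = 1.474e+04·0.00589/155 = 0.5603.

(a) f₀ = 2347 Hz  (b) Q = 0.5603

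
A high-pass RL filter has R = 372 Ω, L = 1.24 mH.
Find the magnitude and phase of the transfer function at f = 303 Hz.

Step 1 — Angular frequency: ω = 2π·303 = 1904 rad/s.
Step 2 — Transfer function: H(jω) = jωL/(R + jωL).
Step 3 — Numerator jωL = j·2.361; denominator R + jωL = 372 + j2.361.
Step 4 — H = 4.027e-05 + j0.006346.
Step 5 — Magnitude: |H| = 0.006346 (-44.0 dB); phase: φ = 89.6°.

|H| = 0.006346 (-44.0 dB), φ = 89.6°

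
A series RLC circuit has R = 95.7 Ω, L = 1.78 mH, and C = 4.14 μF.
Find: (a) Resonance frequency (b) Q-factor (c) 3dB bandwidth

Step 1 — Resonance: ω₀ = 1/√(LC) = 1/√(0.00178·4.14e-06) = 1.165e+04 rad/s.
Step 2 — f₀ = ω₀/(2π) = 1854 Hz.
Step 3 — Series Q: Q = ω₀L/R = 1.165e+04·0.00178/95.7 = 0.2167.
Step 4 — Bandwidth: Δω = ω₀/Q = 5.376e+04 rad/s; BW = Δω/(2π) = 8557 Hz.

(a) f₀ = 1854 Hz  (b) Q = 0.2167  (c) BW = 8557 Hz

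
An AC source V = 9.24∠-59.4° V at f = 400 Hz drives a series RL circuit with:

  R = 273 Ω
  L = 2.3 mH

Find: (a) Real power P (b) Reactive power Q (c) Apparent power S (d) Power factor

Step 1 — Angular frequency: ω = 2π·f = 2π·400 = 2513 rad/s.
Step 2 — Component impedances:
  R: Z = R = 273 Ω
  L: Z = jωL = j·2513·0.0023 = 0 + j5.781 Ω
Step 3 — Series combination: Z_total = R + L = 273 + j5.781 Ω = 273.1∠1.2° Ω.
Step 4 — Source phasor: V = 9.24∠-59.4° V = 4.704 - j7.953 V.
Step 5 — Current: I = V / Z = 0.0166 - j0.02948 A = 0.03384∠-60.6° A.
Step 6 — Complex power: S = V·I* = 0.3126 + j0.006619 VA.
Step 7 — Real power: P = Re(S) = 0.3126 W.
Step 8 — Reactive power: Q = Im(S) = 0.006619 VAR.
Step 9 — Apparent power: |S| = 0.3127 VA.
Step 10 — Power factor: PF = P/|S| = 0.9998 (lagging).

(a) P = 0.3126 W  (b) Q = 0.006619 VAR  (c) S = 0.3127 VA  (d) PF = 0.9998 (lagging)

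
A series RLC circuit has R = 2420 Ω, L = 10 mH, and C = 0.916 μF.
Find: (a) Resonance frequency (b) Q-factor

Step 1 — Resonance condition Im(Z)=0 gives ω₀ = 1/√(LC).
Step 2 — ω₀ = 1/√(0.01·9.16e-07) = 1.045e+04 rad/s.
Step 3 — f₀ = ω₀/(2π) = 1663 Hz.
Step 4 — Series Q: Q = ω₀L/R = 1.045e+04·0.01/2420 = 0.04318.

(a) f₀ = 1663 Hz  (b) Q = 0.04318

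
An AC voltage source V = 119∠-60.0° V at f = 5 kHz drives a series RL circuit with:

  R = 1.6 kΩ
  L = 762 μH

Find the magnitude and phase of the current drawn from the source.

Step 1 — Angular frequency: ω = 2π·f = 2π·5000 = 3.142e+04 rad/s.
Step 2 — Component impedances:
  R: Z = R = 1600 Ω
  L: Z = jωL = j·3.142e+04·0.000762 = 0 + j23.94 Ω
Step 3 — Series combination: Z_total = R + L = 1600 + j23.94 Ω = 1600∠0.9° Ω.
Step 4 — Source phasor: V = 119∠-60.0° V = 59.5 - j103.1 V.
Step 5 — Ohm's law: I = V / Z_total = (59.5 - j103.1) / (1600 + j23.94) = 0.03622 - j0.06495 A.
Step 6 — Convert to polar: |I| = 0.07437 A, ∠I = -60.9°.

I = 0.07437∠-60.9° A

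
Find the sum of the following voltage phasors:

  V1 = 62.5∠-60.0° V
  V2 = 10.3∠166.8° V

Step 1 — Convert each phasor to rectangular form:
  V1 = 62.5·(cos(-60.0°) + j·sin(-60.0°)) = 31.25 - j54.13 V
  V2 = 10.3·(cos(166.8°) + j·sin(166.8°)) = -10.03 + j2.352 V
Step 2 — Sum components: V_total = 21.22 - j51.77 V.
Step 3 — Convert to polar: |V_total| = 55.96 V, ∠V_total = -67.7°.

V_total = 55.96∠-67.7° V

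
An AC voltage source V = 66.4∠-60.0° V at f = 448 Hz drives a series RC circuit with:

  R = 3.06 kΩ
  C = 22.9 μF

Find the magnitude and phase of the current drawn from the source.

Step 1 — Angular frequency: ω = 2π·f = 2π·448 = 2815 rad/s.
Step 2 — Component impedances:
  R: Z = R = 3060 Ω
  C: Z = 1/(jωC) = -j/(ω·C) = 0 - j15.51 Ω
Step 3 — Series combination: Z_total = R + C = 3060 - j15.51 Ω = 3060∠-0.3° Ω.
Step 4 — Source phasor: V = 66.4∠-60.0° V = 33.2 - j57.5 V.
Step 5 — Ohm's law: I = V / Z_total = (33.2 - j57.5) / (3060 - j15.51) = 0.01094 - j0.01874 A.
Step 6 — Convert to polar: |I| = 0.0217 A, ∠I = -59.7°.

I = 0.0217∠-59.7° A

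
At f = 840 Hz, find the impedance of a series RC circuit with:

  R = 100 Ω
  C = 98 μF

Step 1 — Angular frequency: ω = 2π·f = 2π·840 = 5278 rad/s.
Step 2 — Component impedances:
  R: Z = R = 100 Ω
  C: Z = 1/(jωC) = -j/(ω·C) = 0 - j1.933 Ω
Step 3 — Series combination: Z_total = R + C = 100 - j1.933 Ω = 100∠-1.1° Ω.

Z = 100 - j1.933 Ω = 100∠-1.1° Ω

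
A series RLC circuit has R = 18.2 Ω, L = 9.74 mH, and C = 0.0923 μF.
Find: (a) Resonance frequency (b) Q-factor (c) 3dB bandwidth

Step 1 — Resonance condition Im(Z)=0 gives ω₀ = 1/√(LC).
Step 2 — ω₀ = 1/√(0.00974·9.23e-08) = 3.335e+04 rad/s.
Step 3 — f₀ = ω₀/(2π) = 5308 Hz.
Step 4 — Series Q: Q = ω₀L/R = 3.335e+04·0.00974/18.2 = 17.85.
Step 5 — 3dB bandwidth: Δω = ω₀/Q = 1869 rad/s; BW = Δω/(2π) = 297.4 Hz.

(a) f₀ = 5308 Hz  (b) Q = 17.85  (c) BW = 297.4 Hz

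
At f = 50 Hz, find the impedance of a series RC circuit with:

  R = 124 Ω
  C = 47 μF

Step 1 — Angular frequency: ω = 2π·f = 2π·50 = 314.2 rad/s.
Step 2 — Component impedances:
  R: Z = R = 124 Ω
  C: Z = 1/(jωC) = -j/(ω·C) = 0 - j67.73 Ω
Step 3 — Series combination: Z_total = R + C = 124 - j67.73 Ω = 141.3∠-28.6° Ω.

Z = 124 - j67.73 Ω = 141.3∠-28.6° Ω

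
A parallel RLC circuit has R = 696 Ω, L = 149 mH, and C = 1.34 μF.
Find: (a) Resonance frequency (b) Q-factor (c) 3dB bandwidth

Step 1 — Resonance: ω₀ = 1/√(LC) = 1/√(0.149·1.34e-06) = 2238 rad/s.
Step 2 — f₀ = ω₀/(2π) = 356.2 Hz.
Step 3 — Parallel Q: Q = R/(ω₀L) = 696/(2238·0.149) = 2.087.
Step 4 — Bandwidth: Δω = ω₀/Q = 1072 rad/s; BW = Δω/(2π) = 170.6 Hz.

(a) f₀ = 356.2 Hz  (b) Q = 2.087  (c) BW = 170.6 Hz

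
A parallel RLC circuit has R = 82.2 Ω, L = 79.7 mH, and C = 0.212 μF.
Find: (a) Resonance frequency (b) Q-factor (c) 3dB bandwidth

Step 1 — Resonance: ω₀ = 1/√(LC) = 1/√(0.0797·2.12e-07) = 7693 rad/s.
Step 2 — f₀ = ω₀/(2π) = 1224 Hz.
Step 3 — Parallel Q: Q = R/(ω₀L) = 82.2/(7693·0.0797) = 0.1341.
Step 4 — Bandwidth: Δω = ω₀/Q = 5.738e+04 rad/s; BW = Δω/(2π) = 9133 Hz.

(a) f₀ = 1224 Hz  (b) Q = 0.1341  (c) BW = 9133 Hz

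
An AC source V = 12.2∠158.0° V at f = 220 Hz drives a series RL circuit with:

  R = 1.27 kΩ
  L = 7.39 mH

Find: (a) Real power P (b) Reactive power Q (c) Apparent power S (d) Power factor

Step 1 — Angular frequency: ω = 2π·f = 2π·220 = 1382 rad/s.
Step 2 — Component impedances:
  R: Z = R = 1270 Ω
  L: Z = jωL = j·1382·0.00739 = 0 + j10.22 Ω
Step 3 — Series combination: Z_total = R + L = 1270 + j10.22 Ω = 1270∠0.5° Ω.
Step 4 — Source phasor: V = 12.2∠158.0° V = -11.31 + j4.57 V.
Step 5 — Current: I = V / Z = -0.008877 + j0.00367 A = 0.009606∠157.5° A.
Step 6 — Complex power: S = V·I* = 0.1172 + j0.0009426 VA.
Step 7 — Real power: P = Re(S) = 0.1172 W.
Step 8 — Reactive power: Q = Im(S) = 0.0009426 VAR.
Step 9 — Apparent power: |S| = 0.1172 VA.
Step 10 — Power factor: PF = P/|S| = 1 (lagging).

(a) P = 0.1172 W  (b) Q = 0.0009426 VAR  (c) S = 0.1172 VA  (d) PF = 1 (lagging)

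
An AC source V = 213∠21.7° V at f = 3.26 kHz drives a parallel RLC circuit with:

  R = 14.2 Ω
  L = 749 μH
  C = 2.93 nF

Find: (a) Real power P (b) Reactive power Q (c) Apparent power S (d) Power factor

Step 1 — Angular frequency: ω = 2π·f = 2π·3260 = 2.048e+04 rad/s.
Step 2 — Component impedances:
  R: Z = R = 14.2 Ω
  L: Z = jωL = j·2.048e+04·0.000749 = 0 + j15.34 Ω
  C: Z = 1/(jωC) = -j/(ω·C) = 0 - j1.666e+04 Ω
Step 3 — Parallel combination: 1/Z_total = 1/R + 1/L + 1/C; Z_total = 7.655 + j7.078 Ω = 10.43∠42.8° Ω.
Step 4 — Source phasor: V = 213∠21.7° V = 197.9 + j78.76 V.
Step 5 — Current: I = V / Z = 19.07 - j7.342 A = 20.43∠-21.1° A.
Step 6 — Complex power: S = V·I* = 3195 + j2954 VA.
Step 7 — Real power: P = Re(S) = 3195 W.
Step 8 — Reactive power: Q = Im(S) = 2954 VAR.
Step 9 — Apparent power: |S| = 4352 VA.
Step 10 — Power factor: PF = P/|S| = 0.7342 (lagging).

(a) P = 3195 W  (b) Q = 2954 VAR  (c) S = 4352 VA  (d) PF = 0.7342 (lagging)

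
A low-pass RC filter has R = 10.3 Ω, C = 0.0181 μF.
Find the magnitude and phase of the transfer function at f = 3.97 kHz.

Step 1 — Angular frequency: ω = 2π·3970 = 2.494e+04 rad/s.
Step 2 — Transfer function: H(jω) = 1/(1 + jωRC).
Step 3 — Denominator: 1 + jωRC = 1 + j·2.494e+04·10.3·1.81e-08 = 1 + j0.00465.
Step 4 — H = 1 - j0.00465.
Step 5 — Magnitude: |H| = 1 (-0.0 dB); phase: φ = -0.3°.

|H| = 1 (-0.0 dB), φ = -0.3°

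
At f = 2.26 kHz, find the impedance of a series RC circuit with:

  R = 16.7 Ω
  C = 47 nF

Step 1 — Angular frequency: ω = 2π·f = 2π·2260 = 1.42e+04 rad/s.
Step 2 — Component impedances:
  R: Z = R = 16.7 Ω
  C: Z = 1/(jωC) = -j/(ω·C) = 0 - j1498 Ω
Step 3 — Series combination: Z_total = R + C = 16.7 - j1498 Ω = 1498∠-89.4° Ω.

Z = 16.7 - j1498 Ω = 1498∠-89.4° Ω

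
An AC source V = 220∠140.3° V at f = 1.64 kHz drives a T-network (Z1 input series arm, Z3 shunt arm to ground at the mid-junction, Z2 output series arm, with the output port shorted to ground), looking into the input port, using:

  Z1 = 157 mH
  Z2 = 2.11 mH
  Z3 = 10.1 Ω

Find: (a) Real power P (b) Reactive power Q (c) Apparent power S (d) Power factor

Step 1 — Angular frequency: ω = 2π·f = 2π·1640 = 1.03e+04 rad/s.
Step 2 — Component impedances:
  Z1: Z = jωL = j·1.03e+04·0.157 = 0 + j1618 Ω
  Z2: Z = jωL = j·1.03e+04·0.00211 = 0 + j21.74 Ω
  Z3: Z = R = 10.1 Ω
Step 3 — With the output port shorted to ground, the output series arm Z2 runs from the junction to ground; the shunt arm Z3 also runs from the junction to ground. They appear in parallel: Z3 || Z2 = 8.307 + j3.859 Ω.
Step 4 — Series with input arm Z1: Z_in = Z1 + (Z3 || Z2) = 8.307 + j1622 Ω = 1622∠89.7° Ω.
Step 5 — Source phasor: V = 220∠140.3° V = -169.3 + j140.5 V.
Step 6 — Current: I = V / Z = 0.08612 + j0.1048 A = 0.1357∠50.6° A.
Step 7 — Complex power: S = V·I* = 0.1529 + j29.85 VA.
Step 8 — Real power: P = Re(S) = 0.1529 W.
Step 9 — Reactive power: Q = Im(S) = 29.85 VAR.
Step 10 — Apparent power: |S| = 29.85 VA.
Step 11 — Power factor: PF = P/|S| = 0.005123 (lagging).

(a) P = 0.1529 W  (b) Q = 29.85 VAR  (c) S = 29.85 VA  (d) PF = 0.005123 (lagging)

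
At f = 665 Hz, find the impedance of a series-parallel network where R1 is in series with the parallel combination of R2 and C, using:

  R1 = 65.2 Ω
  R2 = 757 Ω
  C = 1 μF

Step 1 — Angular frequency: ω = 2π·f = 2π·665 = 4178 rad/s.
Step 2 — Component impedances:
  R1: Z = R = 65.2 Ω
  R2: Z = R = 757 Ω
  C: Z = 1/(jωC) = -j/(ω·C) = 0 - j239.3 Ω
Step 3 — Parallel branch: R2 || C = 1/(1/R2 + 1/C) = 68.79 - j217.6 Ω.
Step 4 — Series with R1: Z_total = R1 + (R2 || C) = 134 - j217.6 Ω = 255.5∠-58.4° Ω.

Z = 134 - j217.6 Ω = 255.5∠-58.4° Ω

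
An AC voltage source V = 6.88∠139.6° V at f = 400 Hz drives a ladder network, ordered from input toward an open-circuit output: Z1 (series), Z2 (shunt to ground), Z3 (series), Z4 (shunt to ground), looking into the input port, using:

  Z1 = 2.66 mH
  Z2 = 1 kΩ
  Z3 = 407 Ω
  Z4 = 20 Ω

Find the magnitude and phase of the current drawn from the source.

Step 1 — Angular frequency: ω = 2π·f = 2π·400 = 2513 rad/s.
Step 2 — Component impedances:
  Z1: Z = jωL = j·2513·0.00266 = 0 + j6.685 Ω
  Z2: Z = R = 1000 Ω
  Z3: Z = R = 407 Ω
  Z4: Z = R = 20 Ω
Step 3 — Ladder network (open output): work backward from the far end, alternating series and parallel combinations. Z_in = 299.2 + j6.685 Ω = 299.3∠1.3° Ω.
Step 4 — Source phasor: V = 6.88∠139.6° V = -5.239 + j4.459 V.
Step 5 — Ohm's law: I = V / Z_total = (-5.239 + j4.459) / (299.2 + j6.685) = -0.01717 + j0.01529 A.
Step 6 — Convert to polar: |I| = 0.02299 A, ∠I = 138.3°.

I = 0.02299∠138.3° A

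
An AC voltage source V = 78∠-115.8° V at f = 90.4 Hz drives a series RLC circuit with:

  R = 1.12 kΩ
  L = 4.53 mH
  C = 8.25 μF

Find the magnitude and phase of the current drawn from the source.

Step 1 — Angular frequency: ω = 2π·f = 2π·90.4 = 568 rad/s.
Step 2 — Component impedances:
  R: Z = R = 1120 Ω
  L: Z = jωL = j·568·0.00453 = 0 + j2.573 Ω
  C: Z = 1/(jωC) = -j/(ω·C) = 0 - j213.4 Ω
Step 3 — Series combination: Z_total = R + L + C = 1120 - j210.8 Ω = 1140∠-10.7° Ω.
Step 4 — Source phasor: V = 78∠-115.8° V = -33.95 - j70.22 V.
Step 5 — Ohm's law: I = V / Z_total = (-33.95 - j70.22) / (1120 - j210.8) = -0.01787 - j0.06607 A.
Step 6 — Convert to polar: |I| = 0.06844 A, ∠I = -105.1°.

I = 0.06844∠-105.1° A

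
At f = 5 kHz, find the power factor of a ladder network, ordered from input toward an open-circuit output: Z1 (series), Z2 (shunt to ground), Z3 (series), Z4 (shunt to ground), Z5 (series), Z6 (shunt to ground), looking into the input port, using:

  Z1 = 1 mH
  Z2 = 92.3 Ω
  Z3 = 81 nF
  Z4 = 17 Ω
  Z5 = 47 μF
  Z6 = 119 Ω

Step 1 — Angular frequency: ω = 2π·f = 2π·5000 = 3.142e+04 rad/s.
Step 2 — Component impedances:
  Z1: Z = jωL = j·3.142e+04·0.001 = 0 + j31.42 Ω
  Z2: Z = R = 92.3 Ω
  Z3: Z = 1/(jωC) = -j/(ω·C) = 0 - j393 Ω
  Z4: Z = R = 17 Ω
  Z5: Z = 1/(jωC) = -j/(ω·C) = 0 - j0.6773 Ω
  Z6: Z = R = 119 Ω
Step 3 — Ladder network (open output): work backward from the far end, alternating series and parallel combinations. Z_in = 86.8 + j11.24 Ω = 87.52∠7.4° Ω.
Step 4 — Power factor: PF = cos(φ) = Re(Z)/|Z| = 86.797/87.522 = 0.9917.
Step 5 — Type: Im(Z) = 11.24 ⇒ lagging (phase φ = 7.4°).

PF = 0.9917 (lagging, φ = 7.4°)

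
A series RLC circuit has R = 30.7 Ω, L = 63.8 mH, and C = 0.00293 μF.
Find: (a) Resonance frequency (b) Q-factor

Step 1 — Resonance condition Im(Z)=0 gives ω₀ = 1/√(LC).
Step 2 — ω₀ = 1/√(0.0638·2.93e-09) = 7.314e+04 rad/s.
Step 3 — f₀ = ω₀/(2π) = 1.164e+04 Hz.
Step 4 — Series Q: Q = ω₀L/R = 7.314e+04·0.0638/30.7 = 152.

(a) f₀ = 1.164e+04 Hz  (b) Q = 152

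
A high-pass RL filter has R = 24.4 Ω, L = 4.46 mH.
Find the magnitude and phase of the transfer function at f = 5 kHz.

Step 1 — Angular frequency: ω = 2π·5000 = 3.142e+04 rad/s.
Step 2 — Transfer function: H(jω) = jωL/(R + jωL).
Step 3 — Numerator jωL = j·140.1; denominator R + jωL = 24.4 + j140.1.
Step 4 — H = 0.9706 + j0.169.
Step 5 — Magnitude: |H| = 0.9852 (-0.1 dB); phase: φ = 9.9°.

|H| = 0.9852 (-0.1 dB), φ = 9.9°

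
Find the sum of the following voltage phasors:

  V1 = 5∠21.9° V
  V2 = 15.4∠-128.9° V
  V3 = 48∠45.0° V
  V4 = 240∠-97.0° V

Step 1 — Convert each phasor to rectangular form:
  V1 = 5·(cos(21.9°) + j·sin(21.9°)) = 4.639 + j1.865 V
  V2 = 15.4·(cos(-128.9°) + j·sin(-128.9°)) = -9.671 - j11.98 V
  V3 = 48·(cos(45.0°) + j·sin(45.0°)) = 33.94 + j33.94 V
  V4 = 240·(cos(-97.0°) + j·sin(-97.0°)) = -29.25 - j238.2 V
Step 2 — Sum components: V_total = -0.339 - j214.4 V.
Step 3 — Convert to polar: |V_total| = 214.4 V, ∠V_total = -90.1°.

V_total = 214.4∠-90.1° V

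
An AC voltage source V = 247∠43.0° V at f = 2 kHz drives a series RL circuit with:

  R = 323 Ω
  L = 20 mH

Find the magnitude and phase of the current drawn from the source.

Step 1 — Angular frequency: ω = 2π·f = 2π·2000 = 1.257e+04 rad/s.
Step 2 — Component impedances:
  R: Z = R = 323 Ω
  L: Z = jωL = j·1.257e+04·0.02 = 0 + j251.3 Ω
Step 3 — Series combination: Z_total = R + L = 323 + j251.3 Ω = 409.3∠37.9° Ω.
Step 4 — Source phasor: V = 247∠43.0° V = 180.6 + j168.5 V.
Step 5 — Ohm's law: I = V / Z_total = (180.6 + j168.5) / (323 + j251.3) = 0.6011 + j0.05379 A.
Step 6 — Convert to polar: |I| = 0.6035 A, ∠I = 5.1°.

I = 0.6035∠5.1° A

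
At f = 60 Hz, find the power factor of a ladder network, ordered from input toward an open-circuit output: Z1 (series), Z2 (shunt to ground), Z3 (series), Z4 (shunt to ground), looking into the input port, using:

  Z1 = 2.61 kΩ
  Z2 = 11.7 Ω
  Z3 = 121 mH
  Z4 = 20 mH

Step 1 — Angular frequency: ω = 2π·f = 2π·60 = 377 rad/s.
Step 2 — Component impedances:
  Z1: Z = R = 2610 Ω
  Z2: Z = R = 11.7 Ω
  Z3: Z = jωL = j·377·0.121 = 0 + j45.62 Ω
  Z4: Z = jωL = j·377·0.02 = 0 + j7.54 Ω
Step 3 — Ladder network (open output): work backward from the far end, alternating series and parallel combinations. Z_in = 2621 + j2.456 Ω = 2621∠0.1° Ω.
Step 4 — Power factor: PF = cos(φ) = Re(Z)/|Z| = 2621/2621 = 1.
Step 5 — Type: Im(Z) = 2.456 ⇒ lagging (phase φ = 0.1°).

PF = 1 (lagging, φ = 0.1°)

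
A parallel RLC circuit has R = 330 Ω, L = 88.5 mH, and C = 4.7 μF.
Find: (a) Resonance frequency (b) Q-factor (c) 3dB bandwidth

Step 1 — Resonance: ω₀ = 1/√(LC) = 1/√(0.0885·4.7e-06) = 1551 rad/s.
Step 2 — f₀ = ω₀/(2π) = 246.8 Hz.
Step 3 — Parallel Q: Q = R/(ω₀L) = 330/(1551·0.0885) = 2.405.
Step 4 — Bandwidth: Δω = ω₀/Q = 644.7 rad/s; BW = Δω/(2π) = 102.6 Hz.

(a) f₀ = 246.8 Hz  (b) Q = 2.405  (c) BW = 102.6 Hz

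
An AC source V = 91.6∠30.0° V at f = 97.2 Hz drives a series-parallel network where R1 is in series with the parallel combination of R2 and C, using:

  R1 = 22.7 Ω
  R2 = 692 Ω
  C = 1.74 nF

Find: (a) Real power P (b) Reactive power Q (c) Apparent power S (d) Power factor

Step 1 — Angular frequency: ω = 2π·f = 2π·97.2 = 610.7 rad/s.
Step 2 — Component impedances:
  R1: Z = R = 22.7 Ω
  R2: Z = R = 692 Ω
  C: Z = 1/(jωC) = -j/(ω·C) = 0 - j9.41e+05 Ω
Step 3 — Parallel branch: R2 || C = 1/(1/R2 + 1/C) = 692 - j0.5089 Ω.
Step 4 — Series with R1: Z_total = R1 + (R2 || C) = 714.7 - j0.5089 Ω = 714.7∠-0.0° Ω.
Step 5 — Source phasor: V = 91.6∠30.0° V = 79.33 + j45.8 V.
Step 6 — Current: I = V / Z = 0.1109 + j0.06416 A = 0.1282∠30.0° A.
Step 7 — Complex power: S = V·I* = 11.74 - j0.008359 VA.
Step 8 — Real power: P = Re(S) = 11.74 W.
Step 9 — Reactive power: Q = Im(S) = -0.008359 VAR.
Step 10 — Apparent power: |S| = 11.74 VA.
Step 11 — Power factor: PF = P/|S| = 1 (leading).

(a) P = 11.74 W  (b) Q = -0.008359 VAR  (c) S = 11.74 VA  (d) PF = 1 (leading)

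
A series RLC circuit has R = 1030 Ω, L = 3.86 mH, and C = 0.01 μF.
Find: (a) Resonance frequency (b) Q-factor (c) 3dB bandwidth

Step 1 — Resonance: ω₀ = 1/√(LC) = 1/√(0.00386·1e-08) = 1.61e+05 rad/s.
Step 2 — f₀ = ω₀/(2π) = 2.562e+04 Hz.
Step 3 — Series Q: Q = ω₀L/R = 1.61e+05·0.00386/1030 = 0.6032.
Step 4 — Bandwidth: Δω = ω₀/Q = 2.668e+05 rad/s; BW = Δω/(2π) = 4.247e+04 Hz.

(a) f₀ = 2.562e+04 Hz  (b) Q = 0.6032  (c) BW = 4.247e+04 Hz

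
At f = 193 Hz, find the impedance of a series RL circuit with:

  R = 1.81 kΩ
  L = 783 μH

Step 1 — Angular frequency: ω = 2π·f = 2π·193 = 1213 rad/s.
Step 2 — Component impedances:
  R: Z = R = 1810 Ω
  L: Z = jωL = j·1213·0.000783 = 0 + j0.9495 Ω
Step 3 — Series combination: Z_total = R + L = 1810 + j0.9495 Ω = 1810∠0.0° Ω.

Z = 1810 + j0.9495 Ω = 1810∠0.0° Ω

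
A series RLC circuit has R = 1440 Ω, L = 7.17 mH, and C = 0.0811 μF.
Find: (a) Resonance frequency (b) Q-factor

Step 1 — Resonance condition Im(Z)=0 gives ω₀ = 1/√(LC).
Step 2 — ω₀ = 1/√(0.00717·8.11e-08) = 4.147e+04 rad/s.
Step 3 — f₀ = ω₀/(2π) = 6600 Hz.
Step 4 — Series Q: Q = ω₀L/R = 4.147e+04·0.00717/1440 = 0.2065.

(a) f₀ = 6600 Hz  (b) Q = 0.2065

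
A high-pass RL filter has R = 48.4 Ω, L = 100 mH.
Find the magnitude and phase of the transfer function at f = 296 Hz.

Step 1 — Angular frequency: ω = 2π·296 = 1860 rad/s.
Step 2 — Transfer function: H(jω) = jωL/(R + jωL).
Step 3 — Numerator jωL = j·186; denominator R + jωL = 48.4 + j186.
Step 4 — H = 0.9366 + j0.2437.
Step 5 — Magnitude: |H| = 0.9678 (-0.3 dB); phase: φ = 14.6°.

|H| = 0.9678 (-0.3 dB), φ = 14.6°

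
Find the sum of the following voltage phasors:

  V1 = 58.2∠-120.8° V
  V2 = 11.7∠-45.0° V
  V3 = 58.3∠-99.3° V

Step 1 — Convert each phasor to rectangular form:
  V1 = 58.2·(cos(-120.8°) + j·sin(-120.8°)) = -29.8 - j49.99 V
  V2 = 11.7·(cos(-45.0°) + j·sin(-45.0°)) = 8.273 - j8.273 V
  V3 = 58.3·(cos(-99.3°) + j·sin(-99.3°)) = -9.422 - j57.53 V
Step 2 — Sum components: V_total = -30.95 - j115.8 V.
Step 3 — Convert to polar: |V_total| = 119.9 V, ∠V_total = -105.0°.

V_total = 119.9∠-105.0° V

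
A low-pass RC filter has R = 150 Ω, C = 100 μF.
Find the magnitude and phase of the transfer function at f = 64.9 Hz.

Step 1 — Angular frequency: ω = 2π·64.9 = 407.8 rad/s.
Step 2 — Transfer function: H(jω) = 1/(1 + jωRC).
Step 3 — Denominator: 1 + jωRC = 1 + j·407.8·150·0.0001 = 1 + j6.117.
Step 4 — H = 0.02603 - j0.1592.
Step 5 — Magnitude: |H| = 0.1613 (-15.8 dB); phase: φ = -80.7°.

|H| = 0.1613 (-15.8 dB), φ = -80.7°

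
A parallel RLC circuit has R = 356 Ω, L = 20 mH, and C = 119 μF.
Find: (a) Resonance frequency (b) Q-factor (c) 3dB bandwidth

Step 1 — Resonance: ω₀ = 1/√(LC) = 1/√(0.02·0.000119) = 648.2 rad/s.
Step 2 — f₀ = ω₀/(2π) = 103.2 Hz.
Step 3 — Parallel Q: Q = R/(ω₀L) = 356/(648.2·0.02) = 27.46.
Step 4 — Bandwidth: Δω = ω₀/Q = 23.6 rad/s; BW = Δω/(2π) = 3.757 Hz.

(a) f₀ = 103.2 Hz  (b) Q = 27.46  (c) BW = 3.757 Hz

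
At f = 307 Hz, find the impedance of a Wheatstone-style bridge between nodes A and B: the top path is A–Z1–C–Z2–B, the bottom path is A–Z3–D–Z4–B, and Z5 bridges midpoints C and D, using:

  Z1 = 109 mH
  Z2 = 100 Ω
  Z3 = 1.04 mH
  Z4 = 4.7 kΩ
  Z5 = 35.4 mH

Step 1 — Angular frequency: ω = 2π·f = 2π·307 = 1929 rad/s.
Step 2 — Component impedances:
  Z1: Z = jωL = j·1929·0.109 = 0 + j210.3 Ω
  Z2: Z = R = 100 Ω
  Z3: Z = jωL = j·1929·0.00104 = 0 + j2.006 Ω
  Z4: Z = R = 4700 Ω
  Z5: Z = jωL = j·1929·0.0354 = 0 + j68.28 Ω
Step 3 — Bridge requires nodal analysis (the Z5 bridge couples midpoints C and D, so the two paths cannot be reduced to a simple series/parallel combination). Setting node B to ground and injecting 1 A at node A, the 3-node admittance system at A, C, D solves to V_A = Z_AB = 98.44 + j50.56 Ω = 110.7∠27.2° Ω.

Z = 98.44 + j50.56 Ω = 110.7∠27.2° Ω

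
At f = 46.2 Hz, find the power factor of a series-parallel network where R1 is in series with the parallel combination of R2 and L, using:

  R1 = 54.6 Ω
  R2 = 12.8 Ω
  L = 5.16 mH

Step 1 — Angular frequency: ω = 2π·f = 2π·46.2 = 290.3 rad/s.
Step 2 — Component impedances:
  R1: Z = R = 54.6 Ω
  R2: Z = R = 12.8 Ω
  L: Z = jωL = j·290.3·0.00516 = 0 + j1.498 Ω
Step 3 — Parallel branch: R2 || L = 1/(1/R2 + 1/L) = 0.1729 + j1.478 Ω.
Step 4 — Series with R1: Z_total = R1 + (R2 || L) = 54.77 + j1.478 Ω = 54.79∠1.5° Ω.
Step 5 — Power factor: PF = cos(φ) = Re(Z)/|Z| = 54.77/54.79 = 0.9996.
Step 6 — Type: Im(Z) = 1.478 ⇒ lagging (phase φ = 1.5°).

PF = 0.9996 (lagging, φ = 1.5°)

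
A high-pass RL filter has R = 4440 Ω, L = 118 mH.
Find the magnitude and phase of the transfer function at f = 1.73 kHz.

Step 1 — Angular frequency: ω = 2π·1730 = 1.087e+04 rad/s.
Step 2 — Transfer function: H(jω) = jωL/(R + jωL).
Step 3 — Numerator jωL = j·1283; denominator R + jωL = 4440 + j1283.
Step 4 — H = 0.07703 + j0.2666.
Step 5 — Magnitude: |H| = 0.2775 (-11.1 dB); phase: φ = 73.9°.

|H| = 0.2775 (-11.1 dB), φ = 73.9°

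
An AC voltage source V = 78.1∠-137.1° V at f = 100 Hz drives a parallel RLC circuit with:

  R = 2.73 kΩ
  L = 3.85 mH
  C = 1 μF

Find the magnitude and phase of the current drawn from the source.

Step 1 — Angular frequency: ω = 2π·f = 2π·100 = 628.3 rad/s.
Step 2 — Component impedances:
  R: Z = R = 2730 Ω
  L: Z = jωL = j·628.3·0.00385 = 0 + j2.419 Ω
  C: Z = 1/(jωC) = -j/(ω·C) = 0 - j1592 Ω
Step 3 — Parallel combination: 1/Z_total = 1/R + 1/L + 1/C; Z_total = 0.00215 + j2.423 Ω = 2.423∠89.9° Ω.
Step 4 — Source phasor: V = 78.1∠-137.1° V = -57.21 - j53.16 V.
Step 5 — Ohm's law: I = V / Z_total = (-57.21 - j53.16) / (0.00215 + j2.423) = -21.97 + j23.6 A.
Step 6 — Convert to polar: |I| = 32.24 A, ∠I = 133.0°.

I = 32.24∠133.0° A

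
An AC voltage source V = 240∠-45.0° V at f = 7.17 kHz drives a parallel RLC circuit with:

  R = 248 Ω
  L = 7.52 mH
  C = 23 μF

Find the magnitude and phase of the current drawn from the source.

Step 1 — Angular frequency: ω = 2π·f = 2π·7170 = 4.505e+04 rad/s.
Step 2 — Component impedances:
  R: Z = R = 248 Ω
  L: Z = jωL = j·4.505e+04·0.00752 = 0 + j338.8 Ω
  C: Z = 1/(jωC) = -j/(ω·C) = 0 - j0.9651 Ω
Step 3 — Parallel combination: 1/Z_total = 1/R + 1/L + 1/C; Z_total = 0.003777 - j0.9678 Ω = 0.9679∠-89.8° Ω.
Step 4 — Source phasor: V = 240∠-45.0° V = 169.7 - j169.7 V.
Step 5 — Ohm's law: I = V / Z_total = (169.7 - j169.7) / (0.003777 - j0.9678) = 176 + j174.7 A.
Step 6 — Convert to polar: |I| = 248 A, ∠I = 44.8°.

I = 248∠44.8° A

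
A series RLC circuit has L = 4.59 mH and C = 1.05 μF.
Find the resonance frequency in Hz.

Step 1 — Resonance condition Im(Z)=0 gives ω₀ = 1/√(LC).
Step 2 — ω₀ = 1/√(0.00459·1.05e-06) = 1.44e+04 rad/s.
Step 3 — f₀ = ω₀/(2π) = 2293 Hz.

f₀ = 2293 Hz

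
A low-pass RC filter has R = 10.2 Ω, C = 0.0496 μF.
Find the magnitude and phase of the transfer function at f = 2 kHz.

Step 1 — Angular frequency: ω = 2π·2000 = 1.257e+04 rad/s.
Step 2 — Transfer function: H(jω) = 1/(1 + jωRC).
Step 3 — Denominator: 1 + jωRC = 1 + j·1.257e+04·10.2·4.96e-08 = 1 + j0.006358.
Step 4 — H = 1 - j0.006357.
Step 5 — Magnitude: |H| = 1 (-0.0 dB); phase: φ = -0.4°.

|H| = 1 (-0.0 dB), φ = -0.4°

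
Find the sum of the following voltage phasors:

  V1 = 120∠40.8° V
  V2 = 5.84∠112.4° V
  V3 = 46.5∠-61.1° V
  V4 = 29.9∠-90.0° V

Step 1 — Convert each phasor to rectangular form:
  V1 = 120·(cos(40.8°) + j·sin(40.8°)) = 90.84 + j78.41 V
  V2 = 5.84·(cos(112.4°) + j·sin(112.4°)) = -2.225 + j5.399 V
  V3 = 46.5·(cos(-61.1°) + j·sin(-61.1°)) = 22.47 - j40.71 V
  V4 = 29.9·(cos(-90.0°) + j·sin(-90.0°)) = 0 - j29.9 V
Step 2 — Sum components: V_total = 111.1 + j13.2 V.
Step 3 — Convert to polar: |V_total| = 111.9 V, ∠V_total = 6.8°.

V_total = 111.9∠6.8° V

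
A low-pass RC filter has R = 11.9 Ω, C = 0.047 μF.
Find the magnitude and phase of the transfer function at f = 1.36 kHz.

Step 1 — Angular frequency: ω = 2π·1360 = 8545 rad/s.
Step 2 — Transfer function: H(jω) = 1/(1 + jωRC).
Step 3 — Denominator: 1 + jωRC = 1 + j·8545·11.9·4.7e-08 = 1 + j0.004779.
Step 4 — H = 1 - j0.004779.
Step 5 — Magnitude: |H| = 1 (-0.0 dB); phase: φ = -0.3°.

|H| = 1 (-0.0 dB), φ = -0.3°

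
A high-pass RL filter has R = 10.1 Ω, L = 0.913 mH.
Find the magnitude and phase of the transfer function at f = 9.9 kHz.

Step 1 — Angular frequency: ω = 2π·9900 = 6.22e+04 rad/s.
Step 2 — Transfer function: H(jω) = jωL/(R + jωL).
Step 3 — Numerator jωL = j·56.79; denominator R + jωL = 10.1 + j56.79.
Step 4 — H = 0.9693 + j0.1724.
Step 5 — Magnitude: |H| = 0.9846 (-0.1 dB); phase: φ = 10.1°.

|H| = 0.9846 (-0.1 dB), φ = 10.1°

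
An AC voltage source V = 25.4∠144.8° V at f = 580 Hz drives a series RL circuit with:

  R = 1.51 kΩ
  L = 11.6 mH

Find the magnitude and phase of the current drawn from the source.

Step 1 — Angular frequency: ω = 2π·f = 2π·580 = 3644 rad/s.
Step 2 — Component impedances:
  R: Z = R = 1510 Ω
  L: Z = jωL = j·3644·0.0116 = 0 + j42.27 Ω
Step 3 — Series combination: Z_total = R + L = 1510 + j42.27 Ω = 1511∠1.6° Ω.
Step 4 — Source phasor: V = 25.4∠144.8° V = -20.76 + j14.64 V.
Step 5 — Ohm's law: I = V / Z_total = (-20.76 + j14.64) / (1510 + j42.27) = -0.01346 + j0.01007 A.
Step 6 — Convert to polar: |I| = 0.01681 A, ∠I = 143.2°.

I = 0.01681∠143.2° A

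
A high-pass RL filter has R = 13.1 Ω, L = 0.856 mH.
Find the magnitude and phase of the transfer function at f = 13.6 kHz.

Step 1 — Angular frequency: ω = 2π·1.36e+04 = 8.545e+04 rad/s.
Step 2 — Transfer function: H(jω) = jωL/(R + jωL).
Step 3 — Numerator jωL = j·73.15; denominator R + jωL = 13.1 + j73.15.
Step 4 — H = 0.9689 + j0.1735.
Step 5 — Magnitude: |H| = 0.9843 (-0.1 dB); phase: φ = 10.2°.

|H| = 0.9843 (-0.1 dB), φ = 10.2°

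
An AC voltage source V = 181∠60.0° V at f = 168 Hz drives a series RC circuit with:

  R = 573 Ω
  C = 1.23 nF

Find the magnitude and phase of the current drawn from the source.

Step 1 — Angular frequency: ω = 2π·f = 2π·168 = 1056 rad/s.
Step 2 — Component impedances:
  R: Z = R = 573 Ω
  C: Z = 1/(jωC) = -j/(ω·C) = 0 - j7.702e+05 Ω
Step 3 — Series combination: Z_total = R + C = 573 - j7.702e+05 Ω = 7.702e+05∠-90.0° Ω.
Step 4 — Source phasor: V = 181∠60.0° V = 90.5 + j156.8 V.
Step 5 — Ohm's law: I = V / Z_total = (90.5 + j156.8) / (573 - j7.702e+05) = -0.0002034 + j0.0001177 A.
Step 6 — Convert to polar: |I| = 0.000235 A, ∠I = 150.0°.

I = 0.000235∠150.0° A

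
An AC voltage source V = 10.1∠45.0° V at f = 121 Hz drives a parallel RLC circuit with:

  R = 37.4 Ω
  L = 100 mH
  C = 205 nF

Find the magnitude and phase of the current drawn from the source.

Step 1 — Angular frequency: ω = 2π·f = 2π·121 = 760.3 rad/s.
Step 2 — Component impedances:
  R: Z = R = 37.4 Ω
  L: Z = jωL = j·760.3·0.1 = 0 + j76.03 Ω
  C: Z = 1/(jωC) = -j/(ω·C) = 0 - j6416 Ω
Step 3 — Parallel combination: 1/Z_total = 1/R + 1/L + 1/C; Z_total = 30.25 + j14.71 Ω = 33.64∠25.9° Ω.
Step 4 — Source phasor: V = 10.1∠45.0° V = 7.142 + j7.142 V.
Step 5 — Ohm's law: I = V / Z_total = (7.142 + j7.142) / (30.25 + j14.71) = 0.2838 + j0.09813 A.
Step 6 — Convert to polar: |I| = 0.3003 A, ∠I = 19.1°.

I = 0.3003∠19.1° A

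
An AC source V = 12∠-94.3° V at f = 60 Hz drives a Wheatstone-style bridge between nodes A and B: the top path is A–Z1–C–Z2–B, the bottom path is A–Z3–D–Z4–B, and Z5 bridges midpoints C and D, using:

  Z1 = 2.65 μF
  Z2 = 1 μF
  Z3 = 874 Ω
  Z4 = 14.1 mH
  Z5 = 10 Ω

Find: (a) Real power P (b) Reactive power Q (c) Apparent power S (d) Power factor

Step 1 — Angular frequency: ω = 2π·f = 2π·60 = 377 rad/s.
Step 2 — Component impedances:
  Z1: Z = 1/(jωC) = -j/(ω·C) = 0 - j1001 Ω
  Z2: Z = 1/(jωC) = -j/(ω·C) = 0 - j2653 Ω
  Z3: Z = R = 874 Ω
  Z4: Z = jωL = j·377·0.0141 = 0 + j5.316 Ω
  Z5: Z = R = 10 Ω
Step 3 — Bridge requires nodal analysis (the Z5 bridge couples midpoints C and D, so the two paths cannot be reduced to a simple series/parallel combination). Setting node B to ground and injecting 1 A at node A, the 3-node admittance system at A, C, D solves to V_A = Z_AB = 495.4 - j423.4 Ω = 651.7∠-40.5° Ω.
Step 4 — Source phasor: V = 12∠-94.3° V = -0.8997 - j11.97 V.
Step 5 — Current: I = V / Z = 0.01088 - j0.01486 A = 0.01841∠-53.8° A.
Step 6 — Complex power: S = V·I* = 0.168 - j0.1436 VA.
Step 7 — Real power: P = Re(S) = 0.168 W.
Step 8 — Reactive power: Q = Im(S) = -0.1436 VAR.
Step 9 — Apparent power: |S| = 0.221 VA.
Step 10 — Power factor: PF = P/|S| = 0.7602 (leading).

(a) P = 0.168 W  (b) Q = -0.1436 VAR  (c) S = 0.221 VA  (d) PF = 0.7602 (leading)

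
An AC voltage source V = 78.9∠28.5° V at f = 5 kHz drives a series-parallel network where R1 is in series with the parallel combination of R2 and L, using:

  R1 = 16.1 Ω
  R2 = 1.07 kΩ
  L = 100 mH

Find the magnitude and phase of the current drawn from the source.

Step 1 — Angular frequency: ω = 2π·f = 2π·5000 = 3.142e+04 rad/s.
Step 2 — Component impedances:
  R1: Z = R = 16.1 Ω
  R2: Z = R = 1070 Ω
  L: Z = jωL = j·3.142e+04·0.1 = 0 + j3142 Ω
Step 3 — Parallel branch: R2 || L = 1/(1/R2 + 1/L) = 958.8 + j326.6 Ω.
Step 4 — Series with R1: Z_total = R1 + (R2 || L) = 974.9 + j326.6 Ω = 1028∠18.5° Ω.
Step 5 — Source phasor: V = 78.9∠28.5° V = 69.34 + j37.65 V.
Step 6 — Ohm's law: I = V / Z_total = (69.34 + j37.65) / (974.9 + j326.6) = 0.07558 + j0.0133 A.
Step 7 — Convert to polar: |I| = 0.07674 A, ∠I = 10.0°.

I = 0.07674∠10.0° A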